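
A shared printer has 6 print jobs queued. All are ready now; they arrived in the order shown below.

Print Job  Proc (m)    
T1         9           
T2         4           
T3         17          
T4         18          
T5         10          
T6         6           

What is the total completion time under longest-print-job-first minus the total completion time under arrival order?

54

LPT (decreasing processing time): T4 T3 T5 T1 T6 T2.
T4: 0→18
T3: 18→35
T5: 35→45
T1: 45→54
T6: 54→60
T2: 60→64
Sum = 18+35+45+54+60+64 = 276.
FIFO (arrival order): T1 T2 T3 T4 T5 T6.
T1: 0→9
T2: 9→13
T3: 13→30
T4: 30→48
T5: 48→58
T6: 58→64
Sum = 9+13+30+48+58+64 = 222.
Difference = 276 − 222 = 54.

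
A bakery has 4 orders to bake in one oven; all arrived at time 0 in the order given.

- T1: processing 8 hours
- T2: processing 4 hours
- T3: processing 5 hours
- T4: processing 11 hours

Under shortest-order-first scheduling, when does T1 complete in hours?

SPT (increasing processing time): T2 T3 T1 T4.
T2: 0→4
T3: 4→9
T1: 9→17

17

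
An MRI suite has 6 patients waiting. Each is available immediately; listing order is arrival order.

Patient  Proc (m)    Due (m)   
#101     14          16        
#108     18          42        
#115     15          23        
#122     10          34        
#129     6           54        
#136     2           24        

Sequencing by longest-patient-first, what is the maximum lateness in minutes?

LPT (decreasing processing time): #108 #115 #101 #122 #129 #136.
#108: 0→18, due 42, lateness -24
#115: 18→33, due 23, lateness 10
#101: 33→47, due 16, lateness 31
#122: 47→57, due 34, lateness 23
#129: 57→63, due 54, lateness 9
#136: 63→65, due 24, lateness 41
Maximum = 41.

41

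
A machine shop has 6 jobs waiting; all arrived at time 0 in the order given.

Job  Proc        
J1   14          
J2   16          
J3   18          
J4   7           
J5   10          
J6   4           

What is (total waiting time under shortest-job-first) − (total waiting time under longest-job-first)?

-101

SPT (increasing processing time): J6 J4 J5 J1 J2 J3.
J6: waits 0, runs 0→4
J4: waits 4, runs 4→11
J5: waits 11, runs 11→21
J1: waits 21, runs 21→35
J2: waits 35, runs 35→51
J3: waits 51, runs 51→69
Sum = 0+4+11+21+35+51 = 122.
LPT (decreasing processing time): J3 J2 J1 J5 J4 J6.
J3: waits 0, runs 0→18
J2: waits 18, runs 18→34
J1: waits 34, runs 34→48
J5: waits 48, runs 48→58
J4: waits 58, runs 58→65
J6: waits 65, runs 65→69
Sum = 0+18+34+48+58+65 = 223.
Difference = 122 − 223 = -101.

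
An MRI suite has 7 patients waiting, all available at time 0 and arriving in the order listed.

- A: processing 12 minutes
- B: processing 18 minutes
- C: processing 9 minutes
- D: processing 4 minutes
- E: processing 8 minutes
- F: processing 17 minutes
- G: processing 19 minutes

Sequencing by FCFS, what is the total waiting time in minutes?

243

FIFO (arrival order): A B C D E F G.
A: waits 0, runs 0→12
B: waits 12, runs 12→30
C: waits 30, runs 30→39
D: waits 39, runs 39→43
E: waits 43, runs 43→51
F: waits 51, runs 51→68
G: waits 68, runs 68→87
Sum = 0+12+30+39+43+51+68 = 243.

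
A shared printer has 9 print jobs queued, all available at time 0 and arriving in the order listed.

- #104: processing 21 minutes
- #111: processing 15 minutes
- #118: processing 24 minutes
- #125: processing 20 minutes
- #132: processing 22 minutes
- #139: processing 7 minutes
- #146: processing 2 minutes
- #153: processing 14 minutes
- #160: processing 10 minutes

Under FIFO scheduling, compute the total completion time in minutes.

779

FIFO (arrival order): #104 #111 #118 #125 #132 #139 #146 #153 #160.
#104: 0→21
#111: 21→36
#118: 36→60
#125: 60→80
#132: 80→102
#139: 102→109
#146: 109→111
#153: 111→125
#160: 125→135
Sum = 21+36+60+80+102+109+111+125+135 = 779.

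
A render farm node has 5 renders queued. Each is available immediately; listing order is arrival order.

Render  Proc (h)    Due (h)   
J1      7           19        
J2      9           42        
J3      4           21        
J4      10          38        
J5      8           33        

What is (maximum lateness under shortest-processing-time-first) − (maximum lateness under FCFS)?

-5

SPT (increasing processing time): J3 J1 J5 J2 J4.
J3: 0→4, due 21, lateness -17
J1: 4→11, due 19, lateness -8
J5: 11→19, due 33, lateness -14
J2: 19→28, due 42, lateness -14
J4: 28→38, due 38, lateness 0
Maximum = 0.
FIFO (arrival order): J1 J2 J3 J4 J5.
J1: 0→7, due 19, lateness -12
J2: 7→16, due 42, lateness -26
J3: 16→20, due 21, lateness -1
J4: 20→30, due 38, lateness -8
J5: 30→38, due 33, lateness 5
Maximum = 5.
Difference = 0 − 5 = -5.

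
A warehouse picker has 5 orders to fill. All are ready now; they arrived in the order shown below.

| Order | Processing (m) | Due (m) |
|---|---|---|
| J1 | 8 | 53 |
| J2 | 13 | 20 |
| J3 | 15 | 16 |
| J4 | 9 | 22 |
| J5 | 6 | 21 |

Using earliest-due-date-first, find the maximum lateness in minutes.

21

EDD (increasing due date): J3 J2 J5 J4 J1.
J3: 0→15, due 16, lateness -1
J2: 15→28, due 20, lateness 8
J5: 28→34, due 21, lateness 13
J4: 34→43, due 22, lateness 21
J1: 43→51, due 53, lateness -2
Maximum = 21.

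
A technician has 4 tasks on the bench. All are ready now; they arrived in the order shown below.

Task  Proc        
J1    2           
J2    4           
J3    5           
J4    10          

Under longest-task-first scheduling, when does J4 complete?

LPT (decreasing processing time): J4 J3 J2 J1.
J4: 0→10

10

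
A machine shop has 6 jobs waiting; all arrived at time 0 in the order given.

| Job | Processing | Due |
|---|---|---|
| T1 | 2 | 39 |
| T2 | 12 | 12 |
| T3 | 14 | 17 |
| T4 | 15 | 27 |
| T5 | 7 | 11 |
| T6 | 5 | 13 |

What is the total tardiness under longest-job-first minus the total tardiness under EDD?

LPT (decreasing processing time): T4 T3 T2 T5 T6 T1.
T4: 0→15, due 27, tardiness 0
T3: 15→29, due 17, tardiness 12
T2: 29→41, due 12, tardiness 29
T5: 41→48, due 11, tardiness 37
T6: 48→53, due 13, tardiness 40
T1: 53→55, due 39, tardiness 16
Sum = 0+12+29+37+40+16 = 134.
EDD (increasing due date): T5 T2 T6 T3 T4 T1.
T5: 0→7, due 11, tardiness 0
T2: 7→19, due 12, tardiness 7
T6: 19→24, due 13, tardiness 11
T3: 24→38, due 17, tardiness 21
T4: 38→53, due 27, tardiness 26
T1: 53→55, due 39, tardiness 16
Sum = 0+7+11+21+26+16 = 81.
Difference = 134 − 81 = 53.

53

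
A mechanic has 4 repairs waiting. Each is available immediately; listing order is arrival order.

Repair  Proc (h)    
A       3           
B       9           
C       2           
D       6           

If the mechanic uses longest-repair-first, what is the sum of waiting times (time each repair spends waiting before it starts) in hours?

42

LPT (decreasing processing time): B D A C.
B: waits 0, runs 0→9
D: waits 9, runs 9→15
A: waits 15, runs 15→18
C: waits 18, runs 18→20
Sum = 0+9+15+18 = 42.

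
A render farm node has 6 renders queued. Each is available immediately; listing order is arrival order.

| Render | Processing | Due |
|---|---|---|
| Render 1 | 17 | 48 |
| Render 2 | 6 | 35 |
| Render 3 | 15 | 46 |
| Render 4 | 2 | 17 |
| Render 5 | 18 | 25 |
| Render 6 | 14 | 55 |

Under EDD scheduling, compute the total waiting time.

147

EDD (increasing due date): Render 4 Render 5 Render 2 Render 3 Render 1 Render 6.
Render 4: waits 0, runs 0→2
Render 5: waits 2, runs 2→20
Render 2: waits 20, runs 20→26
Render 3: waits 26, runs 26→41
Render 1: waits 41, runs 41→58
Render 6: waits 58, runs 58→72
Sum = 0+2+20+26+41+58 = 147.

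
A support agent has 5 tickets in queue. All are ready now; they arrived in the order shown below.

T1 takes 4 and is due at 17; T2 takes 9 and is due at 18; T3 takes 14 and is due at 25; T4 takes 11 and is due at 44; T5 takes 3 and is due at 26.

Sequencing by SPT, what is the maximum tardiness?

SPT (increasing processing time): T5 T1 T2 T4 T3.
T5: 0→3, due 26, tardiness 0
T1: 3→7, due 17, tardiness 0
T2: 7→16, due 18, tardiness 0
T4: 16→27, due 44, tardiness 0
T3: 27→41, due 25, tardiness 16
Maximum = 16.

16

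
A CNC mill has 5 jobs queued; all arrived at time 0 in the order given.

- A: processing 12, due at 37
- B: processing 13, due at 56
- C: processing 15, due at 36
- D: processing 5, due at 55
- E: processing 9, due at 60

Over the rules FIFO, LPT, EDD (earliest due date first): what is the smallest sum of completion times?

FIFO (arrival order): A B C D E.
A: 0→12
B: 12→25
C: 25→40
D: 40→45
E: 45→54
Sum = 12+25+40+45+54 = 176.
LPT (decreasing processing time): C B A E D.
C: 0→15
B: 15→28
A: 28→40
E: 40→49
D: 49→54
Sum = 15+28+40+49+54 = 186.
EDD (increasing due date): C A D B E.
C: 0→15
A: 15→27
D: 27→32
B: 32→45
E: 45→54
Sum = 15+27+32+45+54 = 173.
FIFO 176, LPT 186, EDD 173 → minimum 173.

173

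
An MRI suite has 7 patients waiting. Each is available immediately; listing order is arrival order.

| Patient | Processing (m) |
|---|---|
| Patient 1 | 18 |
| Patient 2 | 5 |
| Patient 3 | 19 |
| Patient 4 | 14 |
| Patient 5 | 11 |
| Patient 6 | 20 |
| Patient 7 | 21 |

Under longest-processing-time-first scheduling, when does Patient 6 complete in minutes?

41

LPT (decreasing processing time): Patient 7 Patient 6 Patient 3 Patient 1 Patient 4 Patient 5 Patient 2.
Patient 7: 0→21
Patient 6: 21→41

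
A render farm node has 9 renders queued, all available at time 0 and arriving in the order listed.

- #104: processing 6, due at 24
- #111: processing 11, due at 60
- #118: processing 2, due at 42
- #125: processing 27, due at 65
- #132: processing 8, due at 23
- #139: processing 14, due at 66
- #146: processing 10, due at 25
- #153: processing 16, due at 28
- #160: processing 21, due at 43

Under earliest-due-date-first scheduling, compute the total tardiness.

EDD (increasing due date): #132 #104 #146 #153 #118 #160 #111 #125 #139.
#132: 0→8, due 23, tardiness 0
#104: 8→14, due 24, tardiness 0
#146: 14→24, due 25, tardiness 0
#153: 24→40, due 28, tardiness 12
#118: 40→42, due 42, tardiness 0
#160: 42→63, due 43, tardiness 20
#111: 63→74, due 60, tardiness 14
#125: 74→101, due 65, tardiness 36
#139: 101→115, due 66, tardiness 49
Sum = 0+0+0+12+0+20+14+36+49 = 131.

131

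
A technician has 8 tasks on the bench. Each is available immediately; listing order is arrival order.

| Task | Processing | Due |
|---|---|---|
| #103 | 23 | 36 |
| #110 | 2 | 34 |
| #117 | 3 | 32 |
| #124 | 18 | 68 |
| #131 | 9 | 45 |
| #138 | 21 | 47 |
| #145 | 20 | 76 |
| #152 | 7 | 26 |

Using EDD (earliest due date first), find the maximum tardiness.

27

EDD (increasing due date): #152 #117 #110 #103 #131 #138 #124 #145.
#152: 0→7, due 26, tardiness 0
#117: 7→10, due 32, tardiness 0
#110: 10→12, due 34, tardiness 0
#103: 12→35, due 36, tardiness 0
#131: 35→44, due 45, tardiness 0
#138: 44→65, due 47, tardiness 18
#124: 65→83, due 68, tardiness 15
#145: 83→103, due 76, tardiness 27
Maximum = 27.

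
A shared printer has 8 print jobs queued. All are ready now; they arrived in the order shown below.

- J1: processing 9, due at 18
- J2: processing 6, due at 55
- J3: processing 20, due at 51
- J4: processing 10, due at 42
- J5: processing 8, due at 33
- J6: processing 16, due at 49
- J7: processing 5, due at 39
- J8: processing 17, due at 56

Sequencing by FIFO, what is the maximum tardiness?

35

FIFO (arrival order): J1 J2 J3 J4 J5 J6 J7 J8.
J1: 0→9, due 18, tardiness 0
J2: 9→15, due 55, tardiness 0
J3: 15→35, due 51, tardiness 0
J4: 35→45, due 42, tardiness 3
J5: 45→53, due 33, tardiness 20
J6: 53→69, due 49, tardiness 20
J7: 69→74, due 39, tardiness 35
J8: 74→91, due 56, tardiness 35
Maximum = 35.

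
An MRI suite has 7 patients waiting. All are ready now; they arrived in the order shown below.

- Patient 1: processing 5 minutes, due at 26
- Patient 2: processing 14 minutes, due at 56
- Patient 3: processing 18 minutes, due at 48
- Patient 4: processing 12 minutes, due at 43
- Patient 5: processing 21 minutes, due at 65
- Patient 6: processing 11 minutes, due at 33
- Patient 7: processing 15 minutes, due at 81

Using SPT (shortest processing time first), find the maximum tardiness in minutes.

31

SPT (increasing processing time): Patient 1 Patient 6 Patient 4 Patient 2 Patient 7 Patient 3 Patient 5.
Patient 1: 0→5, due 26, tardiness 0
Patient 6: 5→16, due 33, tardiness 0
Patient 4: 16→28, due 43, tardiness 0
Patient 2: 28→42, due 56, tardiness 0
Patient 7: 42→57, due 81, tardiness 0
Patient 3: 57→75, due 48, tardiness 27
Patient 5: 75→96, due 65, tardiness 31
Maximum = 31.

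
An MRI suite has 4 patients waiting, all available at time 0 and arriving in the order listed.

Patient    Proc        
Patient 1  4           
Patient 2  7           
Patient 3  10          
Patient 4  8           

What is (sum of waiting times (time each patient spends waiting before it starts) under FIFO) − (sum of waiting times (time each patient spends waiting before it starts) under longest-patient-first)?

-17

FIFO (arrival order): Patient 1 Patient 2 Patient 3 Patient 4.
Patient 1: waits 0, runs 0→4
Patient 2: waits 4, runs 4→11
Patient 3: waits 11, runs 11→21
Patient 4: waits 21, runs 21→29
Sum = 0+4+11+21 = 36.
LPT (decreasing processing time): Patient 3 Patient 4 Patient 2 Patient 1.
Patient 3: waits 0, runs 0→10
Patient 4: waits 10, runs 10→18
Patient 2: waits 18, runs 18→25
Patient 1: waits 25, runs 25→29
Sum = 0+10+18+25 = 53.
Difference = 36 − 53 = -17.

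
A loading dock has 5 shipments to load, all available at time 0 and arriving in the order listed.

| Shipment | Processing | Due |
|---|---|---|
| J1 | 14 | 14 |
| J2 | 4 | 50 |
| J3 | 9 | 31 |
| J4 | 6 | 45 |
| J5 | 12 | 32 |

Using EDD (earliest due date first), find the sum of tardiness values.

3

EDD (increasing due date): J1 J3 J5 J4 J2.
J1: 0→14, due 14, tardiness 0
J3: 14→23, due 31, tardiness 0
J5: 23→35, due 32, tardiness 3
J4: 35→41, due 45, tardiness 0
J2: 41→45, due 50, tardiness 0
Sum = 0+0+3+0+0 = 3.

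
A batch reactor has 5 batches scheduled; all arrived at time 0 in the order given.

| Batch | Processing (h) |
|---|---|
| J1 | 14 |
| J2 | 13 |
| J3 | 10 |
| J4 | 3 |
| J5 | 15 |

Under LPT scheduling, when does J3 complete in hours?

52

LPT (decreasing processing time): J5 J1 J2 J3 J4.
J5: 0→15
J1: 15→29
J2: 29→42
J3: 42→52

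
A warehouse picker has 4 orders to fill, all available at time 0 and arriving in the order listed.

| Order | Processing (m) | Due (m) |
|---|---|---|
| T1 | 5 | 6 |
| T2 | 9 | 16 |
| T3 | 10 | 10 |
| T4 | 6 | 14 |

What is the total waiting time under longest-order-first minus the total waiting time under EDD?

LPT (decreasing processing time): T3 T2 T4 T1.
T3: waits 0, runs 0→10
T2: waits 10, runs 10→19
T4: waits 19, runs 19→25
T1: waits 25, runs 25→30
Sum = 0+10+19+25 = 54.
EDD (increasing due date): T1 T3 T4 T2.
T1: waits 0, runs 0→5
T3: waits 5, runs 5→15
T4: waits 15, runs 15→21
T2: waits 21, runs 21→30
Sum = 0+5+15+21 = 41.
Difference = 54 − 41 = 13.

13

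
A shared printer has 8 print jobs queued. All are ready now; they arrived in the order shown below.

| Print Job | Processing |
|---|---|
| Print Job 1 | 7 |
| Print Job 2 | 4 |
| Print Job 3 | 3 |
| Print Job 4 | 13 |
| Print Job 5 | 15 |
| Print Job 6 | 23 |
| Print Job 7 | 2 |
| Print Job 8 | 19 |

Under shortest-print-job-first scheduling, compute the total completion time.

SPT (increasing processing time): Print Job 7 Print Job 3 Print Job 2 Print Job 1 Print Job 4 Print Job 5 Print Job 8 Print Job 6.
Print Job 7: 0→2
Print Job 3: 2→5
Print Job 2: 5→9
Print Job 1: 9→16
Print Job 4: 16→29
Print Job 5: 29→44
Print Job 8: 44→63
Print Job 6: 63→86
Sum = 2+5+9+16+29+44+63+86 = 254.

254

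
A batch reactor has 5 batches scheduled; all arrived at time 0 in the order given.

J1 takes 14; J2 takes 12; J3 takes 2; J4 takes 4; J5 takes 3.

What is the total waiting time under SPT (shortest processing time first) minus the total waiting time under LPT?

SPT (increasing processing time): J3 J5 J4 J2 J1.
J3: waits 0, runs 0→2
J5: waits 2, runs 2→5
J4: waits 5, runs 5→9
J2: waits 9, runs 9→21
J1: waits 21, runs 21→35
Sum = 0+2+5+9+21 = 37.
LPT (decreasing processing time): J1 J2 J4 J5 J3.
J1: waits 0, runs 0→14
J2: waits 14, runs 14→26
J4: waits 26, runs 26→30
J5: waits 30, runs 30→33
J3: waits 33, runs 33→35
Sum = 0+14+26+30+33 = 103.
Difference = 37 − 103 = -66.

-66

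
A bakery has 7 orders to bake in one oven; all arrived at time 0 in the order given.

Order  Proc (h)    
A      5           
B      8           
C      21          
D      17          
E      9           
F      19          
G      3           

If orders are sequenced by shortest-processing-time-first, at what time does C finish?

SPT (increasing processing time): G A B E D F C.
G: 0→3
A: 3→8
B: 8→16
E: 16→25
D: 25→42
F: 42→61
C: 61→82

82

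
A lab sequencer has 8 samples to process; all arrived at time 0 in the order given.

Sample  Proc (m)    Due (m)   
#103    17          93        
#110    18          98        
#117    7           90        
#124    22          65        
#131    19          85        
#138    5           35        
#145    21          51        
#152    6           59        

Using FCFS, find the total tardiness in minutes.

167

FIFO (arrival order): #103 #110 #117 #124 #131 #138 #145 #152.
#103: 0→17, due 93, tardiness 0
#110: 17→35, due 98, tardiness 0
#117: 35→42, due 90, tardiness 0
#124: 42→64, due 65, tardiness 0
#131: 64→83, due 85, tardiness 0
#138: 83→88, due 35, tardiness 53
#145: 88→109, due 51, tardiness 58
#152: 109→115, due 59, tardiness 56
Sum = 0+0+0+0+0+53+58+56 = 167.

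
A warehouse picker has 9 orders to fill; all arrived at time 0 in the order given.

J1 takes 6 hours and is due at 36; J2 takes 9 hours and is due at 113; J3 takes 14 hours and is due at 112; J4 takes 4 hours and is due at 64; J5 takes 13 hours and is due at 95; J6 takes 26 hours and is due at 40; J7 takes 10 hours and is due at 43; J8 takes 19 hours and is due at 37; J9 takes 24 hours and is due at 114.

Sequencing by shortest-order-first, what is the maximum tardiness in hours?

85

SPT (increasing processing time): J4 J1 J2 J7 J5 J3 J8 J9 J6.
J4: 0→4, due 64, tardiness 0
J1: 4→10, due 36, tardiness 0
J2: 10→19, due 113, tardiness 0
J7: 19→29, due 43, tardiness 0
J5: 29→42, due 95, tardiness 0
J3: 42→56, due 112, tardiness 0
J8: 56→75, due 37, tardiness 38
J9: 75→99, due 114, tardiness 0
J6: 99→125, due 40, tardiness 85
Maximum = 85.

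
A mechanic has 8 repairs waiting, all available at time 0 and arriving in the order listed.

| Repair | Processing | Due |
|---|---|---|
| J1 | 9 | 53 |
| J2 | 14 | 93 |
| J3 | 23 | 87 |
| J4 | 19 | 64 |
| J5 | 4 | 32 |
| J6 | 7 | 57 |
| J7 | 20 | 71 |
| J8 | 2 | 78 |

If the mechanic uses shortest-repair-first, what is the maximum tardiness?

11

SPT (increasing processing time): J8 J5 J6 J1 J2 J4 J7 J3.
J8: 0→2, due 78, tardiness 0
J5: 2→6, due 32, tardiness 0
J6: 6→13, due 57, tardiness 0
J1: 13→22, due 53, tardiness 0
J2: 22→36, due 93, tardiness 0
J4: 36→55, due 64, tardiness 0
J7: 55→75, due 71, tardiness 4
J3: 75→98, due 87, tardiness 11
Maximum = 11.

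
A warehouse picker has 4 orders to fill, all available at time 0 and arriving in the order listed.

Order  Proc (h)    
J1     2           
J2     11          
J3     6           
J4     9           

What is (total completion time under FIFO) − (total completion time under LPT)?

FIFO (arrival order): J1 J2 J3 J4.
J1: 0→2
J2: 2→13
J3: 13→19
J4: 19→28
Sum = 2+13+19+28 = 62.
LPT (decreasing processing time): J2 J4 J3 J1.
J2: 0→11
J4: 11→20
J3: 20→26
J1: 26→28
Sum = 11+20+26+28 = 85.
Difference = 62 − 85 = -23.

-23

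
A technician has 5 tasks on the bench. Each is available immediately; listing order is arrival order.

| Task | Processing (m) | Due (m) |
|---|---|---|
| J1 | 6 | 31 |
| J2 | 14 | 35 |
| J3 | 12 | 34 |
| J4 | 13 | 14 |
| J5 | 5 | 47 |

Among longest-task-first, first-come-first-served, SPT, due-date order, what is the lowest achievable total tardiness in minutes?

LPT (decreasing processing time): J2 J4 J3 J1 J5.
J2: 0→14, due 35, tardiness 0
J4: 14→27, due 14, tardiness 13
J3: 27→39, due 34, tardiness 5
J1: 39→45, due 31, tardiness 14
J5: 45→50, due 47, tardiness 3
Sum = 0+13+5+14+3 = 35.
FIFO (arrival order): J1 J2 J3 J4 J5.
J1: 0→6, due 31, tardiness 0
J2: 6→20, due 35, tardiness 0
J3: 20→32, due 34, tardiness 0
J4: 32→45, due 14, tardiness 31
J5: 45→50, due 47, tardiness 3
Sum = 0+0+0+31+3 = 34.
SPT (increasing processing time): J5 J1 J3 J4 J2.
J5: 0→5, due 47, tardiness 0
J1: 5→11, due 31, tardiness 0
J3: 11→23, due 34, tardiness 0
J4: 23→36, due 14, tardiness 22
J2: 36→50, due 35, tardiness 15
Sum = 0+0+0+22+15 = 37.
EDD (increasing due date): J4 J1 J3 J2 J5.
J4: 0→13, due 14, tardiness 0
J1: 13→19, due 31, tardiness 0
J3: 19→31, due 34, tardiness 0
J2: 31→45, due 35, tardiness 10
J5: 45→50, due 47, tardiness 3
Sum = 0+0+0+10+3 = 13.
LPT 35, FIFO 34, SPT 37, EDD 13 → minimum 13.

13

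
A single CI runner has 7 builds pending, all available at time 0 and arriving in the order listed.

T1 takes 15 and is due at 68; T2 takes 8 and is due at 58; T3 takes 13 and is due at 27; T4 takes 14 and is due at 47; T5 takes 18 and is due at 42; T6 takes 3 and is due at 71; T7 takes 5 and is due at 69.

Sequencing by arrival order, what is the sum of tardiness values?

45

FIFO (arrival order): T1 T2 T3 T4 T5 T6 T7.
T1: 0→15, due 68, tardiness 0
T2: 15→23, due 58, tardiness 0
T3: 23→36, due 27, tardiness 9
T4: 36→50, due 47, tardiness 3
T5: 50→68, due 42, tardiness 26
T6: 68→71, due 71, tardiness 0
T7: 71→76, due 69, tardiness 7
Sum = 0+0+9+3+26+0+7 = 45.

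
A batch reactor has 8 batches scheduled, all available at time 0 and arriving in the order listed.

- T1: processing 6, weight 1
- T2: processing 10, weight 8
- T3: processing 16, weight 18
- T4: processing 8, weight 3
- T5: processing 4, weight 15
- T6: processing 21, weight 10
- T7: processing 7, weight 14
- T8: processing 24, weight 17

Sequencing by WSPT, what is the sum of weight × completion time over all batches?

WSPT (decreasing weight/processing-time ratio): T5 T7 T3 T2 T8 T6 T4 T1.
T5: finishes 4, weight 15, w·C = 60
T7: finishes 11, weight 14, w·C = 154
T3: finishes 27, weight 18, w·C = 486
T2: finishes 37, weight 8, w·C = 296
T8: finishes 61, weight 17, w·C = 1037
T6: finishes 82, weight 10, w·C = 820
T4: finishes 90, weight 3, w·C = 270
T1: finishes 96, weight 1, w·C = 96
Sum = 60+154+486+296+1037+820+270+96 = 3219.

3219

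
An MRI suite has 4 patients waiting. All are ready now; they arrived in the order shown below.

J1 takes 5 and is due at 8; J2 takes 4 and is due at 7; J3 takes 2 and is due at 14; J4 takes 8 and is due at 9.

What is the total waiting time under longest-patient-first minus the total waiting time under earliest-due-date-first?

8

LPT (decreasing processing time): J4 J1 J2 J3.
J4: waits 0, runs 0→8
J1: waits 8, runs 8→13
J2: waits 13, runs 13→17
J3: waits 17, runs 17→19
Sum = 0+8+13+17 = 38.
EDD (increasing due date): J2 J1 J4 J3.
J2: waits 0, runs 0→4
J1: waits 4, runs 4→9
J4: waits 9, runs 9→17
J3: waits 17, runs 17→19
Sum = 0+4+9+17 = 30.
Difference = 38 − 30 = 8.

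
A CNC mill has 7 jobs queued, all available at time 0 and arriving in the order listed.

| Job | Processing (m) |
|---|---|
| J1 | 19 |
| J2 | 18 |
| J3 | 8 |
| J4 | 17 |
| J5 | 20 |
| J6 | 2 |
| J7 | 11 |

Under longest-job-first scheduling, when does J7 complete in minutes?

LPT (decreasing processing time): J5 J1 J2 J4 J7 J3 J6.
J5: 0→20
J1: 20→39
J2: 39→57
J4: 57→74
J7: 74→85

85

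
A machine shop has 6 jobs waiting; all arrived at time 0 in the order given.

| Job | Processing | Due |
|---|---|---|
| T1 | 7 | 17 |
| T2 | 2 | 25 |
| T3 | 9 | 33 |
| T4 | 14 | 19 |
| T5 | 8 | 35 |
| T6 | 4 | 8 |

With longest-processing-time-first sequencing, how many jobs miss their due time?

LPT (decreasing processing time): T4 T3 T5 T1 T6 T2.
T4: 0→14, due 19, tardiness 0
T3: 14→23, due 33, tardiness 0
T5: 23→31, due 35, tardiness 0
T1: 31→38, due 17, tardiness 21
T6: 38→42, due 8, tardiness 34
T2: 42→44, due 25, tardiness 19
Late jobs: 3.

3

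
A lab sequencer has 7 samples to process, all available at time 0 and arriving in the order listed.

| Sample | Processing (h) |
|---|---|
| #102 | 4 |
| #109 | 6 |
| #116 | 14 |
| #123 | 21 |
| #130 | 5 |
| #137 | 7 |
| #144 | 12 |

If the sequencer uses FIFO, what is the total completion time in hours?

FIFO (arrival order): #102 #109 #116 #123 #130 #137 #144.
#102: 0→4
#109: 4→10
#116: 10→24
#123: 24→45
#130: 45→50
#137: 50→57
#144: 57→69
Sum = 4+10+24+45+50+57+69 = 259.

259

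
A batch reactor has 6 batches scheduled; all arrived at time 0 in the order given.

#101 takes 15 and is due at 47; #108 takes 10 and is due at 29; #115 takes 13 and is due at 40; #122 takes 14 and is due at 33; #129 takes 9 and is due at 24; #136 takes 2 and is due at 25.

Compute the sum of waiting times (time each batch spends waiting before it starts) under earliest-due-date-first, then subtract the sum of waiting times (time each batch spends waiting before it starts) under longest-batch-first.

-75

EDD (increasing due date): #129 #136 #108 #122 #115 #101.
#129: waits 0, runs 0→9
#136: waits 9, runs 9→11
#108: waits 11, runs 11→21
#122: waits 21, runs 21→35
#115: waits 35, runs 35→48
#101: waits 48, runs 48→63
Sum = 0+9+11+21+35+48 = 124.
LPT (decreasing processing time): #101 #122 #115 #108 #129 #136.
#101: waits 0, runs 0→15
#122: waits 15, runs 15→29
#115: waits 29, runs 29→42
#108: waits 42, runs 42→52
#129: waits 52, runs 52→61
#136: waits 61, runs 61→63
Sum = 0+15+29+42+52+61 = 199.
Difference = 124 − 199 = -75.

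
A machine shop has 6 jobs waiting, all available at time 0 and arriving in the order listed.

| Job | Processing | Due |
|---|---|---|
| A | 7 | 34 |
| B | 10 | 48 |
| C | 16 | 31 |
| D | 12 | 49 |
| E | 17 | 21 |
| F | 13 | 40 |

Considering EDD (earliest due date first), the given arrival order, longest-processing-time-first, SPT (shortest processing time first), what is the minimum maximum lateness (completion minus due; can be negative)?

26

EDD (increasing due date): E C A F B D.
E: 0→17, due 21, lateness -4
C: 17→33, due 31, lateness 2
A: 33→40, due 34, lateness 6
F: 40→53, due 40, lateness 13
B: 53→63, due 48, lateness 15
D: 63→75, due 49, lateness 26
Maximum = 26.
FIFO (arrival order): A B C D E F.
A: 0→7, due 34, lateness -27
B: 7→17, due 48, lateness -31
C: 17→33, due 31, lateness 2
D: 33→45, due 49, lateness -4
E: 45→62, due 21, lateness 41
F: 62→75, due 40, lateness 35
Maximum = 41.
LPT (decreasing processing time): E C F D B A.
E: 0→17, due 21, lateness -4
C: 17→33, due 31, lateness 2
F: 33→46, due 40, lateness 6
D: 46→58, due 49, lateness 9
B: 58→68, due 48, lateness 20
A: 68→75, due 34, lateness 41
Maximum = 41.
SPT (increasing processing time): A B D F C E.
A: 0→7, due 34, lateness -27
B: 7→17, due 48, lateness -31
D: 17→29, due 49, lateness -20
F: 29→42, due 40, lateness 2
C: 42→58, due 31, lateness 27
E: 58→75, due 21, lateness 54
Maximum = 54.
EDD 26, FIFO 41, LPT 41, SPT 54 → minimum 26.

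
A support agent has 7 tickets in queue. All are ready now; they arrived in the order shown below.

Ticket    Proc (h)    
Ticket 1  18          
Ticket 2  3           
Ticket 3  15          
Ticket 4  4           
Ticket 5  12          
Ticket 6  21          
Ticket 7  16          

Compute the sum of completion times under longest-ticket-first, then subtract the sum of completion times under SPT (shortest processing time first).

LPT (decreasing processing time): Ticket 6 Ticket 1 Ticket 7 Ticket 3 Ticket 5 Ticket 4 Ticket 2.
Ticket 6: 0→21
Ticket 1: 21→39
Ticket 7: 39→55
Ticket 3: 55→70
Ticket 5: 70→82
Ticket 4: 82→86
Ticket 2: 86→89
Sum = 21+39+55+70+82+86+89 = 442.
SPT (increasing processing time): Ticket 2 Ticket 4 Ticket 5 Ticket 3 Ticket 7 Ticket 1 Ticket 6.
Ticket 2: 0→3
Ticket 4: 3→7
Ticket 5: 7→19
Ticket 3: 19→34
Ticket 7: 34→50
Ticket 1: 50→68
Ticket 6: 68→89
Sum = 3+7+19+34+50+68+89 = 270.
Difference = 442 − 270 = 172.

172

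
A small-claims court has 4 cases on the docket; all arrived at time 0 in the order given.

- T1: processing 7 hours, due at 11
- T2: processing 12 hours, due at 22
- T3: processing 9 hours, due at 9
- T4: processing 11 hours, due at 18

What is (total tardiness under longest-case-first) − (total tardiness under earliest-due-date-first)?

LPT (decreasing processing time): T2 T4 T3 T1.
T2: 0→12, due 22, tardiness 0
T4: 12→23, due 18, tardiness 5
T3: 23→32, due 9, tardiness 23
T1: 32→39, due 11, tardiness 28
Sum = 0+5+23+28 = 56.
EDD (increasing due date): T3 T1 T4 T2.
T3: 0→9, due 9, tardiness 0
T1: 9→16, due 11, tardiness 5
T4: 16→27, due 18, tardiness 9
T2: 27→39, due 22, tardiness 17
Sum = 0+5+9+17 = 31.
Difference = 56 − 31 = 25.

25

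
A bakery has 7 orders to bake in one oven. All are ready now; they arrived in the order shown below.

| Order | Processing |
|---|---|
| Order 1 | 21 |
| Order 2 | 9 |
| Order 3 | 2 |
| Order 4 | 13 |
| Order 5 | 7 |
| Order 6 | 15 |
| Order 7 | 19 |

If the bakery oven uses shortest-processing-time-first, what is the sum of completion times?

SPT (increasing processing time): Order 3 Order 5 Order 2 Order 4 Order 6 Order 7 Order 1.
Order 3: 0→2
Order 5: 2→9
Order 2: 9→18
Order 4: 18→31
Order 6: 31→46
Order 7: 46→65
Order 1: 65→86
Sum = 2+9+18+31+46+65+86 = 257.

257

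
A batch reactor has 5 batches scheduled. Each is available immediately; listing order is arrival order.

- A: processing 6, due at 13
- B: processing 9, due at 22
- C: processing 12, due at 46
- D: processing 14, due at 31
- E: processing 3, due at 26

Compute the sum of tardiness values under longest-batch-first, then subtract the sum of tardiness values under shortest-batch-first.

46

LPT (decreasing processing time): D C B A E.
D: 0→14, due 31, tardiness 0
C: 14→26, due 46, tardiness 0
B: 26→35, due 22, tardiness 13
A: 35→41, due 13, tardiness 28
E: 41→44, due 26, tardiness 18
Sum = 0+0+13+28+18 = 59.
SPT (increasing processing time): E A B C D.
E: 0→3, due 26, tardiness 0
A: 3→9, due 13, tardiness 0
B: 9→18, due 22, tardiness 0
C: 18→30, due 46, tardiness 0
D: 30→44, due 31, tardiness 13
Sum = 0+0+0+0+13 = 13.
Difference = 59 − 13 = 46.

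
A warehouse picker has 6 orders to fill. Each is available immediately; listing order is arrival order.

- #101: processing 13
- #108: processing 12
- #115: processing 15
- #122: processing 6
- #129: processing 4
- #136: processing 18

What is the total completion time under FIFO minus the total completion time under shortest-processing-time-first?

FIFO (arrival order): #101 #108 #115 #122 #129 #136.
#101: 0→13
#108: 13→25
#115: 25→40
#122: 40→46
#129: 46→50
#136: 50→68
Sum = 13+25+40+46+50+68 = 242.
SPT (increasing processing time): #129 #122 #108 #101 #115 #136.
#129: 0→4
#122: 4→10
#108: 10→22
#101: 22→35
#115: 35→50
#136: 50→68
Sum = 4+10+22+35+50+68 = 189.
Difference = 242 − 189 = 53.

53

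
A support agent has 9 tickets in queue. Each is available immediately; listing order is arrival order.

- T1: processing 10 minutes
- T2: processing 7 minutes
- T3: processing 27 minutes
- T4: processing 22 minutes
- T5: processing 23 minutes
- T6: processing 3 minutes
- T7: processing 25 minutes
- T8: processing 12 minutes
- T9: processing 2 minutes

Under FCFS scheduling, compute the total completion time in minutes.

FIFO (arrival order): T1 T2 T3 T4 T5 T6 T7 T8 T9.
T1: 0→10
T2: 10→17
T3: 17→44
T4: 44→66
T5: 66→89
T6: 89→92
T7: 92→117
T8: 117→129
T9: 129→131
Sum = 10+17+44+66+89+92+117+129+131 = 695.

695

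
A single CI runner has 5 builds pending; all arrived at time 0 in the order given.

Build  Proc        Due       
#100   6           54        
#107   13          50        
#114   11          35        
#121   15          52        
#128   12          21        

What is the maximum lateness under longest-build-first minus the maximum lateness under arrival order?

-17

LPT (decreasing processing time): #121 #107 #128 #114 #100.
#121: 0→15, due 52, lateness -37
#107: 15→28, due 50, lateness -22
#128: 28→40, due 21, lateness 19
#114: 40→51, due 35, lateness 16
#100: 51→57, due 54, lateness 3
Maximum = 19.
FIFO (arrival order): #100 #107 #114 #121 #128.
#100: 0→6, due 54, lateness -48
#107: 6→19, due 50, lateness -31
#114: 19→30, due 35, lateness -5
#121: 30→45, due 52, lateness -7
#128: 45→57, due 21, lateness 36
Maximum = 36.
Difference = 19 − 36 = -17.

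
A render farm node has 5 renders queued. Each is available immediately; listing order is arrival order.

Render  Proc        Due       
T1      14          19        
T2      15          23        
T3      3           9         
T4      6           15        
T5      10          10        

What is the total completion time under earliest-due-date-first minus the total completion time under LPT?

-60

EDD (increasing due date): T3 T5 T4 T1 T2.
T3: 0→3
T5: 3→13
T4: 13→19
T1: 19→33
T2: 33→48
Sum = 3+13+19+33+48 = 116.
LPT (decreasing processing time): T2 T1 T5 T4 T3.
T2: 0→15
T1: 15→29
T5: 29→39
T4: 39→45
T3: 45→48
Sum = 15+29+39+45+48 = 176.
Difference = 116 − 176 = -60.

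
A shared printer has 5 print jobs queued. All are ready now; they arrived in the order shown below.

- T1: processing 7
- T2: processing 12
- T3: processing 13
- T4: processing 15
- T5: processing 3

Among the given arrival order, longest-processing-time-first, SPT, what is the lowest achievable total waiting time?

FIFO (arrival order): T1 T2 T3 T4 T5.
T1: waits 0, runs 0→7
T2: waits 7, runs 7→19
T3: waits 19, runs 19→32
T4: waits 32, runs 32→47
T5: waits 47, runs 47→50
Sum = 0+7+19+32+47 = 105.
LPT (decreasing processing time): T4 T3 T2 T1 T5.
T4: waits 0, runs 0→15
T3: waits 15, runs 15→28
T2: waits 28, runs 28→40
T1: waits 40, runs 40→47
T5: waits 47, runs 47→50
Sum = 0+15+28+40+47 = 130.
SPT (increasing processing time): T5 T1 T2 T3 T4.
T5: waits 0, runs 0→3
T1: waits 3, runs 3→10
T2: waits 10, runs 10→22
T3: waits 22, runs 22→35
T4: waits 35, runs 35→50
Sum = 0+3+10+22+35 = 70.
FIFO 105, LPT 130, SPT 70 → minimum 70.

70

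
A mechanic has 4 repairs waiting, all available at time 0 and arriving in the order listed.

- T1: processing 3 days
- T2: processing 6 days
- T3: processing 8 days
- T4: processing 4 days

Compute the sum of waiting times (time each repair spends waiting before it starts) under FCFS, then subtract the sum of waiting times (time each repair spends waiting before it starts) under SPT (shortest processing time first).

FIFO (arrival order): T1 T2 T3 T4.
T1: waits 0, runs 0→3
T2: waits 3, runs 3→9
T3: waits 9, runs 9→17
T4: waits 17, runs 17→21
Sum = 0+3+9+17 = 29.
SPT (increasing processing time): T1 T4 T2 T3.
T1: waits 0, runs 0→3
T4: waits 3, runs 3→7
T2: waits 7, runs 7→13
T3: waits 13, runs 13→21
Sum = 0+3+7+13 = 23.
Difference = 29 − 23 = 6.

6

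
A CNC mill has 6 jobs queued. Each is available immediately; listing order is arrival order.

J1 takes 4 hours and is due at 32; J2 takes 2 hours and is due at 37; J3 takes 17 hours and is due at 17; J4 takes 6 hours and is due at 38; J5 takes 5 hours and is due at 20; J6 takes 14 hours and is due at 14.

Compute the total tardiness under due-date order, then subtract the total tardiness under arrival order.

EDD (increasing due date): J6 J3 J5 J1 J2 J4.
J6: 0→14, due 14, tardiness 0
J3: 14→31, due 17, tardiness 14
J5: 31→36, due 20, tardiness 16
J1: 36→40, due 32, tardiness 8
J2: 40→42, due 37, tardiness 5
J4: 42→48, due 38, tardiness 10
Sum = 0+14+16+8+5+10 = 53.
FIFO (arrival order): J1 J2 J3 J4 J5 J6.
J1: 0→4, due 32, tardiness 0
J2: 4→6, due 37, tardiness 0
J3: 6→23, due 17, tardiness 6
J4: 23→29, due 38, tardiness 0
J5: 29→34, due 20, tardiness 14
J6: 34→48, due 14, tardiness 34
Sum = 0+0+6+0+14+34 = 54.
Difference = 53 − 54 = -1.

-1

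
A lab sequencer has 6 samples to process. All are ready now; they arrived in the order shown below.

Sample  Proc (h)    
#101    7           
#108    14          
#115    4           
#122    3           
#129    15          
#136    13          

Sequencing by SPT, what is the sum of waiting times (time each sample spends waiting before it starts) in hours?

SPT (increasing processing time): #122 #115 #101 #136 #108 #129.
#122: waits 0, runs 0→3
#115: waits 3, runs 3→7
#101: waits 7, runs 7→14
#136: waits 14, runs 14→27
#108: waits 27, runs 27→41
#129: waits 41, runs 41→56
Sum = 0+3+7+14+27+41 = 92.

92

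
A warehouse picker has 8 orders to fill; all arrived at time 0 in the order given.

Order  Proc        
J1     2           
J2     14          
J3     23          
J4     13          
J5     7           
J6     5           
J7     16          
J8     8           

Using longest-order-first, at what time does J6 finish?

86

LPT (decreasing processing time): J3 J7 J2 J4 J8 J5 J6 J1.
J3: 0→23
J7: 23→39
J2: 39→53
J4: 53→66
J8: 66→74
J5: 74→81
J6: 81→86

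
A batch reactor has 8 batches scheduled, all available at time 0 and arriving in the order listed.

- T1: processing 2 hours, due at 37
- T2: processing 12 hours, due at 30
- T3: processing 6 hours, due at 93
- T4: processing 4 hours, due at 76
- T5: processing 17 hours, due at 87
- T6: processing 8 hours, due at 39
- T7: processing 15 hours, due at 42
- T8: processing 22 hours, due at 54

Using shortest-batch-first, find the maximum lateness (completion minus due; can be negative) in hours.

32

SPT (increasing processing time): T1 T4 T3 T6 T2 T7 T5 T8.
T1: 0→2, due 37, lateness -35
T4: 2→6, due 76, lateness -70
T3: 6→12, due 93, lateness -81
T6: 12→20, due 39, lateness -19
T2: 20→32, due 30, lateness 2
T7: 32→47, due 42, lateness 5
T5: 47→64, due 87, lateness -23
T8: 64→86, due 54, lateness 32
Maximum = 32.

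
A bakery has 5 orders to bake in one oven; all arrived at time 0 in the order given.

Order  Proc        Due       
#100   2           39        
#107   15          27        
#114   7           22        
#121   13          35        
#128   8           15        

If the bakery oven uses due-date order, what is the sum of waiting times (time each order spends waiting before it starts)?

96

EDD (increasing due date): #128 #114 #107 #121 #100.
#128: waits 0, runs 0→8
#114: waits 8, runs 8→15
#107: waits 15, runs 15→30
#121: waits 30, runs 30→43
#100: waits 43, runs 43→45
Sum = 0+8+15+30+43 = 96.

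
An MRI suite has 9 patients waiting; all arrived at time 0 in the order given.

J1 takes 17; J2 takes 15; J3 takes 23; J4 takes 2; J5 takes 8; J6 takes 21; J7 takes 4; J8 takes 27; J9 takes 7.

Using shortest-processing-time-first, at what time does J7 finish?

SPT (increasing processing time): J4 J7 J9 J5 J2 J1 J6 J3 J8.
J4: 0→2
J7: 2→6

6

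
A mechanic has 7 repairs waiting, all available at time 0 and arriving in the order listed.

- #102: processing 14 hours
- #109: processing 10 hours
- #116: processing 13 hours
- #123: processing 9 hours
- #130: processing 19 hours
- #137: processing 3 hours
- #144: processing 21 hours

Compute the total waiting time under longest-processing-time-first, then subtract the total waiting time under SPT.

156

LPT (decreasing processing time): #144 #130 #102 #116 #109 #123 #137.
#144: waits 0, runs 0→21
#130: waits 21, runs 21→40
#102: waits 40, runs 40→54
#116: waits 54, runs 54→67
#109: waits 67, runs 67→77
#123: waits 77, runs 77→86
#137: waits 86, runs 86→89
Sum = 0+21+40+54+67+77+86 = 345.
SPT (increasing processing time): #137 #123 #109 #116 #102 #130 #144.
#137: waits 0, runs 0→3
#123: waits 3, runs 3→12
#109: waits 12, runs 12→22
#116: waits 22, runs 22→35
#102: waits 35, runs 35→49
#130: waits 49, runs 49→68
#144: waits 68, runs 68→89
Sum = 0+3+12+22+35+49+68 = 189.
Difference = 345 − 189 = 156.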